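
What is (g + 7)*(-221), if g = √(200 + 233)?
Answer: -1547 - 221*√433 ≈ -6145.7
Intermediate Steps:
g = √433 ≈ 20.809
(g + 7)*(-221) = (√433 + 7)*(-221) = (7 + √433)*(-221) = -1547 - 221*√433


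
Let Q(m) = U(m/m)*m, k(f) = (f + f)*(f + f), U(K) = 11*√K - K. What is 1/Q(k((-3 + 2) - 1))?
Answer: 1/160 ≈ 0.0062500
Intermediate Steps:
U(K) = -K + 11*√K
k(f) = 4*f² (k(f) = (2*f)*(2*f) = 4*f²)
Q(m) = 10*m (Q(m) = (-m/m + 11*√(m/m))*m = (-1*1 + 11*√1)*m = (-1 + 11*1)*m = (-1 + 11)*m = 10*m)
1/Q(k((-3 + 2) - 1)) = 1/(10*(4*((-3 + 2) - 1)²)) = 1/(10*(4*(-1 - 1)²)) = 1/(10*(4*(-2)²)) = 1/(10*(4*4)) = 1/(10*16) = 1/160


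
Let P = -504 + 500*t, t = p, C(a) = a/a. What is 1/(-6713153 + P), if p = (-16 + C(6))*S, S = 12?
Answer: -1/6803657 ≈ -1.4698e-7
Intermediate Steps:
C(a) = 1
p = -180 (p = (-16 + 1)*12 = -15*12 = -180)
t = -180
P = -90504 (P = -504 + 500*(-180) = -504 - 90000 = -90504)
1/(-6713153 + P) = 1/(-6713153 - 90504) = 1/(-6803657) = -1/6803657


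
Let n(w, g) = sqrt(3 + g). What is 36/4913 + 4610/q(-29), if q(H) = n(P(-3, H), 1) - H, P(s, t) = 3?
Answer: 22650046/152303 ≈ 148.72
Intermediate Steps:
q(H) = 2 - H (q(H) = sqrt(3 + 1) - H = sqrt(4) - H = 2 - H)
36/4913 + 4610/q(-29) = 36/4913 + 4610/(2 - 1*(-29)) = 36*(1/4913) + 4610/(2 + 29) = 36/4913 + 4610/31 = 22650046/152303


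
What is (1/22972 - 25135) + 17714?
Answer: -170475211/22972 ≈ -7421.0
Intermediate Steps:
(1/22972 - 25135) + 17714 = -577401219/22972 + 17714 = -170475211/22972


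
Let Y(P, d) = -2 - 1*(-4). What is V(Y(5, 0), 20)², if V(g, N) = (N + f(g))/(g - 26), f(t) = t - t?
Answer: 25/36 ≈ 0.69444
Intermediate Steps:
f(t) = 0
Y(P, d) = 2 (Y(P, d) = -2 + 4 = 2)
V(g, N) = N/(-26 + g) (V(g, N) = (N + 0)/(g - 26) = N/(-26 + g))
V(Y(5, 0), 20)² = (20/(-26 + 2))² = (20/(-24))² = (20*(-1/24))² = (-⅚)² = 25/36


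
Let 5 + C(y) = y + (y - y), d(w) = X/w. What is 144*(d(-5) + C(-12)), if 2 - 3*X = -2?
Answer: -12432/5 ≈ -2486.4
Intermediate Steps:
X = 4/3 (X = 2/3 - 1/3*(-2) = 2/3 + 2/3 = 4/3 ≈ 1.3333)
d(w) = 4/(3*w)
C(y) = -5 + y (C(y) = -5 + (y + (y - y)) = -5 + (y + 0) = -5 + y)
144*(d(-5) + C(-12)) = 144*((4/3)/(-5) + (-5 - 12)) = 144*((4/3)*(-1/5) - 17) = 144*(-4/15 - 17) = 144*(-259/15) = -12432/5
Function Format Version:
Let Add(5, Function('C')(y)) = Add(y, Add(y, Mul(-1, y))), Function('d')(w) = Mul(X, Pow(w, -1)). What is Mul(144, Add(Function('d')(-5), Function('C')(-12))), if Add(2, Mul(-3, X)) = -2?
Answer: Rational(-12432, 5) ≈ -2486.4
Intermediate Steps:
X = Rational(4, 3) (X = Add(Rational(2, 3), Mul(Rational(-1, 3), -2)) = Add(Rational(2, 3), Rational(2, 3)) = Rational(4, 3) ≈ 1.3333)
Function('d')(w) = Mul(Rational(4, 3), Pow(w, -1))
Function('C')(y) = Add(-5, y) (Function('C')(y) = Add(-5, Add(y, Add(y, Mul(-1, y)))) = Add(-5, Add(y, 0)) = Add(-5, y))
Mul(144, Add(Function('d')(-5), Function('C')(-12))) = Mul(144, Add(Mul(Rational(4, 3), Pow(-5, -1)), Add(-5, -12))) = Mul(144, Add(Mul(Rational(4, 3), Rational(-1, 5)), -17)) = Mul(144, Add(Rational(-4, 15), -17)) = Mul(144, Rational(-259, 15)) = Rational(-12432, 5)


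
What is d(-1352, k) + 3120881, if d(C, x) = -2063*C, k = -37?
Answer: 5910057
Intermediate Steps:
d(-1352, k) + 3120881 = -2063*(-1352) + 3120881 = 2789176 + 3120881 = 5910057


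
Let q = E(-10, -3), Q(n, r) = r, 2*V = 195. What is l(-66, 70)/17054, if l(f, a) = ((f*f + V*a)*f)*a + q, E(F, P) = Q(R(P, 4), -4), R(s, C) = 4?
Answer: -25828112/8527 ≈ -3029.0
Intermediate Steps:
V = 195/2 (V = (½)*195 = 195/2 ≈ 97.500)
E(F, P) = -4
q = -4
l(f, a) = -4 + a*f*(f² + 195*a/2) (l(f, a) = ((f*f + 195*a/2)*f)*a - 4 = ((f² + 195*a/2)*f)*a - 4 = (f*(f² + 195*a/2))*a - 4 = a*f*(f² + 195*a/2) - 4 = -4 + a*f*(f² + 195*a/2))
l(-66, 70)/17054 = (-4 + 70*(-66)³ + (195/2)*(-66)*70²)/17054 = (-4 + 70*(-287496) + (195/2)*(-66)*4900)*(1/17054) = (-4 - 20124720 - 31531500)*(1/17054) = -51656224*1/17054 = -25828112/8527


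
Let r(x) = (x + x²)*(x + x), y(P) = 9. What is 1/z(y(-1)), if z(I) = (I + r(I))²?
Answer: 1/2653641 ≈ 3.7684e-7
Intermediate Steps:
r(x) = 2*x*(x + x²) (r(x) = (x + x²)*(2*x) = 2*x*(x + x²))
z(I) = (I + 2*I²*(1 + I))²
1/z(y(-1)) = 1/(9²*(1 + 2*9*(1 + 9))²) = 1/(81*(1 + 2*9*10)²) = 1/(81*(1 + 180)²) = 1/(81*181²) = 1/(81*32761) = 1/2653641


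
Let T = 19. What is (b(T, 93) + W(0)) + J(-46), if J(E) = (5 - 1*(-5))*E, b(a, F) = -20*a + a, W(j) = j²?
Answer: -821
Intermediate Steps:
b(a, F) = -19*a
J(E) = 10*E (J(E) = (5 + 5)*E = 10*E)
(b(T, 93) + W(0)) + J(-46) = (-19*19 + 0²) + 10*(-46) = (-361 + 0) - 460 = -361 - 460 = -821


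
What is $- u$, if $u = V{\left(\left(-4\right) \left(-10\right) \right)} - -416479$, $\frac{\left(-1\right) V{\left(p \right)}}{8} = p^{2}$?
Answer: $-403679$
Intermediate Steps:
$V{\left(p \right)} = - 8 p^{2}$
$u = 403679$ ($u = - 8 \left(\left(-4\right) \left(-10\right)\right)^{2} - -416479 = - 8 \cdot 40^{2} + 416479 = \left(-8\right) 1600 + 416479 = -12800 + 416479 = 403679$)
$- u = \left(-1\right) 403679 = -403679$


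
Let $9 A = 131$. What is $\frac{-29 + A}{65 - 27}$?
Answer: $- \frac{65}{171} \approx -0.38012$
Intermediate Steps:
$A = \frac{131}{9}$ ($A = \frac{1}{9} \cdot 131 = \frac{131}{9} \approx 14.556$)
$\frac{-29 + A}{65 - 27} = \frac{-29 + \frac{131}{9}}{65 - 27} = \frac{1}{38} \left(- \frac{130}{9}\right) = - \frac{65}{171}$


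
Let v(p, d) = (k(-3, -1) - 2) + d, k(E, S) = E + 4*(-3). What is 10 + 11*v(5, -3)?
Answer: -210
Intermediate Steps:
k(E, S) = -12 + E (k(E, S) = E - 12 = -12 + E)
v(p, d) = -17 + d (v(p, d) = ((-12 - 3) - 2) + d = (-15 - 2) + d = -17 + d)
10 + 11*v(5, -3) = 10 + 11*(-17 - 3) = 10 + 11*(-20) = 10 - 220 = -210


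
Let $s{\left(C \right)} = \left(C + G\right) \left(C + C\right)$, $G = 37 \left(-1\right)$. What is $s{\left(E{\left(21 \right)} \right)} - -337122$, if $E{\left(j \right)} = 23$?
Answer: $336478$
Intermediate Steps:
$G = -37$
$s{\left(C \right)} = 2 C \left(-37 + C\right)$ ($s{\left(C \right)} = \left(C - 37\right) \left(C + C\right) = \left(-37 + C\right) 2 C = 2 C \left(-37 + C\right)$)
$s{\left(E{\left(21 \right)} \right)} - -337122 = 2 \cdot 23 \left(-37 + 23\right) - -337122 = 2 \cdot 23 \left(-14\right) + 337122 = -644 + 337122 = 336478$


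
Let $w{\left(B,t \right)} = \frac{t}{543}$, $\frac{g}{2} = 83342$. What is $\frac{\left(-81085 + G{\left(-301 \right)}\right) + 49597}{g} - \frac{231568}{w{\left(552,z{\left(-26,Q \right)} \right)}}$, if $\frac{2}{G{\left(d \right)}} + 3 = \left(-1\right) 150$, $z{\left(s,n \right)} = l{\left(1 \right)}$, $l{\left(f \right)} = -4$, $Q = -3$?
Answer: $\frac{57263209981889}{1821618} \approx 3.1435 \cdot 10^{7}$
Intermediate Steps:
$z{\left(s,n \right)} = -4$
$g = 166684$ ($g = 2 \cdot 83342 = 166684$)
$w{\left(B,t \right)} = \frac{t}{543}$ ($w{\left(B,t \right)} = t \frac{1}{543} = \frac{t}{543}$)
$G{\left(d \right)} = - \frac{2}{153}$ ($G{\left(d \right)} = \frac{2}{-3 - 150} = \frac{2}{-153} = 2 \left(- \frac{1}{153}\right) = - \frac{2}{153}$)
$\frac{\left(-81085 + G{\left(-301 \right)}\right) + 49597}{g} - \frac{231568}{w{\left(552,z{\left(-26,Q \right)} \right)}} = \frac{\left(-81085 - \frac{2}{153}\right) + 49597}{166684} - \frac{231568}{\frac{1}{543} \left(-4\right)} = \left(- \frac{12406007}{153} + 49597\right) \frac{1}{166684} - \frac{231568}{- \frac{4}{543}} = \left(- \frac{4817666}{153}\right) \frac{1}{166684} - -31435356 = - \frac{344119}{1821618} + 31435356 = \frac{57263209981889}{1821618}$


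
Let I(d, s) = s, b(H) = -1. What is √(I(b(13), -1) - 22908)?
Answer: I*√22909 ≈ 151.36*I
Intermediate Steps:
√(I(b(13), -1) - 22908) = √(-1 - 22908) = √(-22909) = I*√22909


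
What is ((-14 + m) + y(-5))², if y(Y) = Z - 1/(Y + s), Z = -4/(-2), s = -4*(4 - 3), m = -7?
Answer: 28900/81 ≈ 356.79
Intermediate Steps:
s = -4 (s = -4*1 = -4)
Z = 2 (Z = -4*(-½) = 2)
y(Y) = 2 - 1/(-4 + Y) (y(Y) = 2 - 1/(Y - 4) = 2 - 1/(-4 + Y))
((-14 + m) + y(-5))² = ((-14 - 7) + (-9 + 2*(-5))/(-4 - 5))² = (-21 + (-9 - 10)/(-9))² = (-21 - ⅑*(-19))² = (-21 + 19/9)² = (-170/9)² = 28900/81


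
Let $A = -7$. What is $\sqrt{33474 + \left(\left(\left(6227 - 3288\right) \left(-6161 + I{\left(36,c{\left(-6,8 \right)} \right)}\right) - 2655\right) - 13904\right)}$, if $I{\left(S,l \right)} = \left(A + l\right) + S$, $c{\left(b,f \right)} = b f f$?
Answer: $11 i \sqrt{158129} \approx 4374.2 i$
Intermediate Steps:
$c{\left(b,f \right)} = b f^{2}$
$I{\left(S,l \right)} = -7 + S + l$ ($I{\left(S,l \right)} = \left(-7 + l\right) + S = -7 + S + l$)
$\sqrt{33474 + \left(\left(\left(6227 - 3288\right) \left(-6161 + I{\left(36,c{\left(-6,8 \right)} \right)}\right) - 2655\right) - 13904\right)} = \sqrt{33474 + \left(\left(\left(6227 - 3288\right) \left(-6161 - \left(-29 + 384\right)\right) - 2655\right) - 13904\right)} = \sqrt{33474 + \left(\left(2939 \left(-6161 - 355\right) - 2655\right) - 13904\right)} = \sqrt{33474 + \left(\left(2939 \left(-6516\right) - 2655\right) - 13904\right)} = \sqrt{33474 - 19167083} = \sqrt{-19133609} = 11 i \sqrt{158129}$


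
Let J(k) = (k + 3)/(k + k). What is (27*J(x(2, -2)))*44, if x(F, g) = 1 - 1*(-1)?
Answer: 1485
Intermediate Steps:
x(F, g) = 2 (x(F, g) = 1 + 1 = 2)
J(k) = (3 + k)/(2*k) (J(k) = (3 + k)/((2*k)) = (3 + k)*(1/(2*k)) = (3 + k)/(2*k))
(27*J(x(2, -2)))*44 = (27*((1/2)*(3 + 2)/2))*44 = (27*((1/2)*(1/2)*5))*44 = (27*(5/4))*44 = (135/4)*44 = 1485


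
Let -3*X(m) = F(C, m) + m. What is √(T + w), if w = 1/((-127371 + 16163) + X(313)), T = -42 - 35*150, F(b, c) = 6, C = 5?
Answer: I*√590152872003537/333943 ≈ 72.746*I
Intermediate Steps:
X(m) = -2 - m/3 (X(m) = -(6 + m)/3 = -2 - m/3)
T = -5292 (T = -42 - 5250 = -5292)
w = -3/333943 (w = 1/((-127371 + 16163) + (-2 - ⅓*313)) = 1/(-111208 + (-2 - 313/3)) = 1/(-111208 - 319/3) = 1/(-333943/3) = -3/333943 ≈ -8.9836e-6)
√(T + w) = √(-5292 - 3/333943) = √(-1767226359/333943) = I*√590152872003537/333943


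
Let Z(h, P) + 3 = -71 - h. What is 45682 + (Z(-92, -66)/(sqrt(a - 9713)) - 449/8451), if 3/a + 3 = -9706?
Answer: 386058133/8451 - 9*I*sqrt(57224554730)/11787940 ≈ 45682.0 - 0.18264*I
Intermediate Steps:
a = -3/9709 (a = 3/(-3 - 9706) = 3/(-9709) = 3*(-1/9709) = -3/9709 ≈ -0.00030899)
Z(h, P) = -74 - h (Z(h, P) = -3 + (-71 - h) = -74 - h)
45682 + (Z(-92, -66)/(sqrt(a - 9713)) - 449/8451) = 45682 + ((-74 - 1*(-92))/(sqrt(-3/9709 - 9713)) - 449/8451) = 45682 + ((-74 + 92)/(sqrt(-94303520/9709)) - 449*1/8451) = 45682 + (18/((4*I*sqrt(57224554730)/9709)) - 449/8451) = 45682 + (18*(-I*sqrt(57224554730)/23575880) - 449/8451) = 45682 + (-9*I*sqrt(57224554730)/11787940 - 449/8451) = 45682 + (-449/8451 - 9*I*sqrt(57224554730)/11787940) = 386058133/8451 - 9*I*sqrt(57224554730)/11787940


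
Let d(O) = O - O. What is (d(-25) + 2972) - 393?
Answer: 2579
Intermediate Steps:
d(O) = 0
(d(-25) + 2972) - 393 = (0 + 2972) - 393 = 2972 - 393 = 2579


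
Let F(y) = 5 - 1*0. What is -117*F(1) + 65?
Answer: -520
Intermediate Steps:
F(y) = 5 (F(y) = 5 + 0 = 5)
-117*F(1) + 65 = -117*5 + 65 = -585 + 65 = -520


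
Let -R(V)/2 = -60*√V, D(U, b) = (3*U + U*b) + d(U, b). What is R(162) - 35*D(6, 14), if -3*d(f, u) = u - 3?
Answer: -10325/3 + 1080*√2 ≈ -1914.3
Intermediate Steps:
d(f, u) = 1 - u/3 (d(f, u) = -(u - 3)/3 = -(-3 + u)/3 = 1 - u/3)
D(U, b) = 1 + 3*U - b/3 + U*b (D(U, b) = (3*U + U*b) + (1 - b/3) = 1 + 3*U - b/3 + U*b)
R(V) = 120*√V (R(V) = -(-120)*√V = 120*√V)
R(162) - 35*D(6, 14) = 120*√162 - 35*(1 + 3*6 - ⅓*14 + 6*14) = 120*(9*√2) - 35*(1 + 18 - 14/3 + 84) = 1080*√2 - 35*295/3 = 1080*√2 - 1*10325/3 = 1080*√2 - 10325/3 = -10325/3 + 1080*√2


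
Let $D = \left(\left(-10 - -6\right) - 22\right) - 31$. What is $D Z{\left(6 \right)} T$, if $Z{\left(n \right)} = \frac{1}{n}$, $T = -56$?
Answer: $532$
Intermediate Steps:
$D = -57$ ($D = \left(\left(-10 + 6\right) - 22\right) - 31 = \left(-4 - 22\right) - 31 = -26 - 31 = -57$)
$D Z{\left(6 \right)} T = - \frac{57}{6} \left(-56\right) = \left(-57\right) \frac{1}{6} \left(-56\right) = \left(- \frac{19}{2}\right) \left(-56\right) = 532$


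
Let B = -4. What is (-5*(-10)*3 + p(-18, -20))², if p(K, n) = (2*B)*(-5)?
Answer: 36100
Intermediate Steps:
p(K, n) = 40 (p(K, n) = (2*(-4))*(-5) = -8*(-5) = 40)
(-5*(-10)*3 + p(-18, -20))² = (-5*(-10)*3 + 40)² = (50*3 + 40)² = (150 + 40)² = 190² = 36100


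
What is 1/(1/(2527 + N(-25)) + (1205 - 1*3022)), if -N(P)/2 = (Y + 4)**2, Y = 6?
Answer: -2327/4228158 ≈ -0.00055036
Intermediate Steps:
N(P) = -200 (N(P) = -2*(6 + 4)**2 = -2*10**2 = -2*100 = -200)
1/(1/(2527 + N(-25)) + (1205 - 1*3022)) = 1/(1/(2527 - 200) + (1205 - 1*3022)) = 1/(1/2327 + (1205 - 3022)) = 1/(1/2327 - 1817) = 1/(-4228158/2327) = -2327/4228158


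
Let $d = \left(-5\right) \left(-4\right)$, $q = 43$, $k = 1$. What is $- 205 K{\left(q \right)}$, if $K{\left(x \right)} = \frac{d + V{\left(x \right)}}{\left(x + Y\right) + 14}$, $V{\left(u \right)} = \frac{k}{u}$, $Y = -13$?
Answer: $- \frac{176505}{1892} \approx -93.29$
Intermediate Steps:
$d = 20$
$V{\left(u \right)} = \frac{1}{u}$ ($V{\left(u \right)} = 1 \frac{1}{u} = \frac{1}{u}$)
$K{\left(x \right)} = \frac{20 + \frac{1}{x}}{1 + x}$ ($K{\left(x \right)} = \frac{20 + \frac{1}{x}}{\left(x - 13\right) + 14} = \frac{20 + \frac{1}{x}}{\left(-13 + x\right) + 14} = \frac{20 + \frac{1}{x}}{1 + x}$)
$- 205 K{\left(q \right)} = - 205 \frac{1 + 20 \cdot 43}{43 \left(1 + 43\right)} = - 205 \frac{1 + 860}{43 \cdot 44} = - 205 \cdot \frac{1}{43} \cdot \frac{1}{44} \cdot 861 = \left(-205\right) \frac{861}{1892} = - \frac{176505}{1892}$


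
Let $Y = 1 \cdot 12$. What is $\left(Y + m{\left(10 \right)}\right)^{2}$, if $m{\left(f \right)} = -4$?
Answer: $64$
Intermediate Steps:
$Y = 12$
$\left(Y + m{\left(10 \right)}\right)^{2} = \left(12 - 4\right)^{2} = 8^{2} = 64$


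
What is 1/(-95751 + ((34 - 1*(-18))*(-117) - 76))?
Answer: -1/101911 ≈ -9.8125e-6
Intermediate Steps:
1/(-95751 + ((34 - 1*(-18))*(-117) - 76)) = 1/(-95751 + ((34 + 18)*(-117) - 76)) = 1/(-95751 + (52*(-117) - 76)) = 1/(-95751 + (-6084 - 76)) = 1/(-95751 - 6160) = 1/(-101911) = -1/101911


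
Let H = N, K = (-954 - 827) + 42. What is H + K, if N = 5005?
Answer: 3266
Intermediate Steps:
K = -1739 (K = -1781 + 42 = -1739)
H = 5005
H + K = 5005 - 1739 = 3266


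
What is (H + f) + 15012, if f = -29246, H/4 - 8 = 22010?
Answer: 73838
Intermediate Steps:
H = 88072 (H = 32 + 4*22010 = 32 + 88040 = 88072)
(H + f) + 15012 = (88072 - 29246) + 15012 = 58826 + 15012 = 73838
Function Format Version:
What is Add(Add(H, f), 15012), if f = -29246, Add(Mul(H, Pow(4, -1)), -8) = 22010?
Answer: 73838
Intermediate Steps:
H = 88072 (H = Add(32, Mul(4, 22010)) = Add(32, 88040) = 88072)
Add(Add(H, f), 15012) = Add(Add(88072, -29246), 15012) = Add(58826, 15012) = 73838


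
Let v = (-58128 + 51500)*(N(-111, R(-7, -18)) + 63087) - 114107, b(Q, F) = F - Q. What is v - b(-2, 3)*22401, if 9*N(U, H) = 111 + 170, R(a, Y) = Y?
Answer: -3767163200/9 ≈ -4.1857e+8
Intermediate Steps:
N(U, H) = 281/9 (N(U, H) = (111 + 170)/9 = (⅑)*281 = 281/9)
v = -3766155155/9 (v = (-58128 + 51500)*(281/9 + 63087) - 114107 = -6628*568064/9 - 114107 = -3765128192/9 - 114107 = -3766155155/9 ≈ -4.1846e+8)
v - b(-2, 3)*22401 = -3766155155/9 - (3 - 1*(-2))*22401 = -3766155155/9 - (3 + 2)*22401 = -3766155155/9 - 5*22401 = -3766155155/9 - 1*112005 = -3766155155/9 - 112005 = -3767163200/9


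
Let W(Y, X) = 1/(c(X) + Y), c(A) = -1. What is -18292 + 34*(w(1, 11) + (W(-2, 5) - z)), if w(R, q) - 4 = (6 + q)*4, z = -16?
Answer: -45934/3 ≈ -15311.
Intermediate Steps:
w(R, q) = 28 + 4*q (w(R, q) = 4 + (6 + q)*4 = 4 + (24 + 4*q) = 28 + 4*q)
W(Y, X) = 1/(-1 + Y)
-18292 + 34*(w(1, 11) + (W(-2, 5) - z)) = -18292 + 34*((28 + 4*11) + (1/(-1 - 2) - 1*(-16))) = -18292 + 34*((28 + 44) + (1/(-3) + 16)) = -18292 + 34*(72 + (-1/3 + 16)) = -18292 + 34*(72 + 47/3) = -18292 + 34*(263/3) = -18292 + 8942/3 = -45934/3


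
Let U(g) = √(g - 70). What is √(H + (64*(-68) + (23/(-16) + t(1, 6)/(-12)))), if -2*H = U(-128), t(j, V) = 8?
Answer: √(-626991 - 216*I*√22)/12 ≈ 0.053312 - 65.986*I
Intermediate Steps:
U(g) = √(-70 + g)
H = -3*I*√22/2 (H = -√(-70 - 128)/2 = -3*I*√22/2 ≈ -7.0356*I)
√(H + (64*(-68) + (23/(-16) + t(1, 6)/(-12)))) = √(-3*I*√22/2 + (64*(-68) + (23/(-16) + 8/(-12)))) = √(-3*I*√22/2 + (-4352 + (23*(-1/16) + 8*(-1/12)))) = √(-3*I*√22/2 + (-4352 + (-23/16 - ⅔))) = √(-3*I*√22/2 + (-4352 - 101/48)) = √(-3*I*√22/2 - 208997/48) = √(-208997/48 - 3*I*√22/2)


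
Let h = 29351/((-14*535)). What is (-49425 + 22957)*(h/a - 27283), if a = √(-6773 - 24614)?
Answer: 722126444 - 55490162*I*√31387/16792045 ≈ 7.2213e+8 - 585.45*I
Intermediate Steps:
h = -4193/1070 (h = 29351/(-7490) = 29351*(-1/7490) = -4193/1070 ≈ -3.9187)
a = I*√31387 (a = √(-31387) = I*√31387 ≈ 177.16*I)
(-49425 + 22957)*(h/a - 27283) = (-49425 + 22957)*(-4193*(-I*√31387/31387)/1070 - 27283) = -26468*(-(-4193)*I*√31387/33584090 - 27283) = -26468*(4193*I*√31387/33584090 - 27283) = -26468*(-27283 + 4193*I*√31387/33584090) = 722126444 - 55490162*I*√31387/16792045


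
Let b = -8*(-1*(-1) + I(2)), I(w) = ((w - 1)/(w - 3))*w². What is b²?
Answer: 576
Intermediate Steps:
I(w) = w²*(-1 + w)/(-3 + w) (I(w) = ((-1 + w)/(-3 + w))*w² = w²*(-1 + w)/(-3 + w))
b = 24 (b = -8*(-1*(-1) + 2²*(-1 + 2)/(-3 + 2)) = -8*(1 + 4*1/(-1)) = -8*(1 + 4*(-1)*1) = -8*(1 - 4) = -8*(-3) = 24)
b² = 24² = 576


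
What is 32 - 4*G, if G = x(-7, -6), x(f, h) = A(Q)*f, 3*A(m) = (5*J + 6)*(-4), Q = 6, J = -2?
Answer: 544/3 ≈ 181.33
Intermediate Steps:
A(m) = 16/3 (A(m) = ((5*(-2) + 6)*(-4))/3 = ((-10 + 6)*(-4))/3 = (-4*(-4))/3 = (⅓)*16 = 16/3)
x(f, h) = 16*f/3
G = -112/3 (G = (16/3)*(-7) = -112/3 ≈ -37.333)
32 - 4*G = 32 - 4*(-112/3) = 32 + 448/3 = 544/3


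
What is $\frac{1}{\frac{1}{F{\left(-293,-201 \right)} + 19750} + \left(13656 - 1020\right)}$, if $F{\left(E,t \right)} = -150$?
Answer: $\frac{19600}{247665601} \approx 7.9139 \cdot 10^{-5}$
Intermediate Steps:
$\frac{1}{\frac{1}{F{\left(-293,-201 \right)} + 19750} + \left(13656 - 1020\right)} = \frac{1}{\frac{1}{-150 + 19750} + \left(13656 - 1020\right)} = \frac{1}{\frac{1}{19600} + 12636} = \frac{1}{\frac{247665601}{19600}} = \frac{19600}{247665601}$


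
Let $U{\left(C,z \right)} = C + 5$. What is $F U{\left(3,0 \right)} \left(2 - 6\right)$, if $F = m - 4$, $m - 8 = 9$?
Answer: $-416$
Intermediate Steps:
$m = 17$ ($m = 8 + 9 = 17$)
$U{\left(C,z \right)} = 5 + C$
$F = 13$ ($F = 17 - 4 = 13$)
$F U{\left(3,0 \right)} \left(2 - 6\right) = 13 \left(5 + 3\right) \left(2 - 6\right) = 13 \cdot 8 \left(-4\right) = 13 \left(-32\right) = -416$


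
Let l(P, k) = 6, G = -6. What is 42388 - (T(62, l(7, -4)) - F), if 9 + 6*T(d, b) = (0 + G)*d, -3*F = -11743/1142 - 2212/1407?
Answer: 14617963927/344313 ≈ 42455.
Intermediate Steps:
F = 2721215/688626 (F = -(-11743/1142 - 2212/1407)/3 = -(-11743*1/1142 - 2212*1/1407)/3 = -(-11743/1142 - 316/201)/3 = -⅓*(-2721215/229542) = 2721215/688626 ≈ 3.9517)
T(d, b) = -3/2 - d (T(d, b) = -3/2 + ((0 - 6)*d)/6 = -3/2 + (-6*d)/6 = -3/2 - d)
42388 - (T(62, l(7, -4)) - F) = 42388 - ((-3/2 - 1*62) - 1*2721215/688626) = 42388 - ((-3/2 - 62) - 2721215/688626) = 42388 - (-127/2 - 2721215/688626) = 42388 - 1*(-23224483/344313) = 42388 + 23224483/344313 = 14617963927/344313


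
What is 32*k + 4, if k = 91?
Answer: 2916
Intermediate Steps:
32*k + 4 = 32*91 + 4 = 2912 + 4 = 2916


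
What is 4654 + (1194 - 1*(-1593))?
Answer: 7441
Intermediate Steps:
4654 + (1194 - 1*(-1593)) = 4654 + (1194 + 1593) = 4654 + 2787 = 7441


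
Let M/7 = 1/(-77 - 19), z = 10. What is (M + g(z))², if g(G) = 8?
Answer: 579121/9216 ≈ 62.839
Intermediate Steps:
M = -7/96 (M = 7/(-77 - 19) = 7/(-96) = 7*(-1/96) = -7/96 ≈ -0.072917)
(M + g(z))² = (-7/96 + 8)² = (761/96)² = 579121/9216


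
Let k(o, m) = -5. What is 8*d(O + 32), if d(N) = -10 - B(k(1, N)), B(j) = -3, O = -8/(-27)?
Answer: -56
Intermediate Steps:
O = 8/27 (O = -8*(-1/27) = 8/27 ≈ 0.29630)
d(N) = -7 (d(N) = -10 - 1*(-3) = -10 + 3 = -7)
8*d(O + 32) = 8*(-7) = -56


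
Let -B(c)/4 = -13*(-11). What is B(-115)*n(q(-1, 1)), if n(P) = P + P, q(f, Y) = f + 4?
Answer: -3432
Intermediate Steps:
q(f, Y) = 4 + f
n(P) = 2*P
B(c) = -572 (B(c) = -(-52)*(-11) = -4*143 = -572)
B(-115)*n(q(-1, 1)) = -1144*(4 - 1) = -1144*3 = -572*6 = -3432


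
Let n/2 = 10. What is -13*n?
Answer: -260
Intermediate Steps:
n = 20 (n = 2*10 = 20)
-13*n = -13*20 = -260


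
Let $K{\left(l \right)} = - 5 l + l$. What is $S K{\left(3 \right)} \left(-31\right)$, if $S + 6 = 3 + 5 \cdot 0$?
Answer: $-1116$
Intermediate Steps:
$S = -3$ ($S = -6 + \left(3 + 5 \cdot 0\right) = -6 + \left(3 + 0\right) = -6 + 3 = -3$)
$K{\left(l \right)} = - 4 l$
$S K{\left(3 \right)} \left(-31\right) = - 3 \left(\left(-4\right) 3\right) \left(-31\right) = \left(-3\right) \left(-12\right) \left(-31\right) = 36 \left(-31\right) = -1116$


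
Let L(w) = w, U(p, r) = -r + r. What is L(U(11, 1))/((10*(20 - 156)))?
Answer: 0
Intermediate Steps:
U(p, r) = 0
L(U(11, 1))/((10*(20 - 156))) = 0/((10*(20 - 156))) = 0/((10*(-136))) = 0/(-1360) = 0*(-1/1360) = 0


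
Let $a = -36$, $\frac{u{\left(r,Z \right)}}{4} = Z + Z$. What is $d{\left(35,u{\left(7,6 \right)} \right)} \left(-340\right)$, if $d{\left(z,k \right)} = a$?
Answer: $12240$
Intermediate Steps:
$u{\left(r,Z \right)} = 8 Z$ ($u{\left(r,Z \right)} = 4 \left(Z + Z\right) = 4 \cdot 2 Z = 8 Z$)
$d{\left(z,k \right)} = -36$
$d{\left(35,u{\left(7,6 \right)} \right)} \left(-340\right) = \left(-36\right) \left(-340\right) = 12240$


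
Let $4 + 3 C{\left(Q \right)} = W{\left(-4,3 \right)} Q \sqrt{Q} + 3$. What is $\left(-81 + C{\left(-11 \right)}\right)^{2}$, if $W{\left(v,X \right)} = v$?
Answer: $\frac{38240}{9} - \frac{21472 i \sqrt{11}}{9} \approx 4248.9 - 7912.7 i$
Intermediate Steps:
$C{\left(Q \right)} = - \frac{1}{3} - \frac{4 Q^{\frac{3}{2}}}{3}$ ($C{\left(Q \right)} = - \frac{4}{3} + \frac{- 4 Q \sqrt{Q} + 3}{3} = - \frac{4}{3} + \frac{- 4 Q^{\frac{3}{2}} + 3}{3} = - \frac{4}{3} + \frac{3 - 4 Q^{\frac{3}{2}}}{3} = - \frac{4}{3} - \left(-1 + \frac{4 Q^{\frac{3}{2}}}{3}\right) = - \frac{1}{3} - \frac{4 Q^{\frac{3}{2}}}{3}$)
$\left(-81 + C{\left(-11 \right)}\right)^{2} = \left(-81 - \left(\frac{1}{3} + \frac{4 \left(-11\right)^{\frac{3}{2}}}{3}\right)\right)^{2} = \left(-81 - \left(\frac{1}{3} + \frac{4 \left(- 11 i \sqrt{11}\right)}{3}\right)\right)^{2} = \left(-81 - \left(\frac{1}{3} - \frac{44 i \sqrt{11}}{3}\right)\right)^{2} = \left(- \frac{244}{3} + \frac{44 i \sqrt{11}}{3}\right)^{2}$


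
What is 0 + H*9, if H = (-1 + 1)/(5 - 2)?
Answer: 0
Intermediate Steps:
H = 0 (H = 0/3 = 0*(1/3) = 0)
0 + H*9 = 0 + 0*9 = 0 + 0 = 0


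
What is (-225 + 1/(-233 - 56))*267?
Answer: -17361942/289 ≈ -60076.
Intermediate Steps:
(-225 + 1/(-233 - 56))*267 = (-225 + 1/(-289))*267 = (-225 - 1/289)*267 = -65026/289*267 = -17361942/289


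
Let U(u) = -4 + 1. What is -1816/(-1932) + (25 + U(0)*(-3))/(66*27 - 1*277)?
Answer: 99956/103845 ≈ 0.96255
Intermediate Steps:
U(u) = -3
-1816/(-1932) + (25 + U(0)*(-3))/(66*27 - 1*277) = -1816/(-1932) + (25 - 3*(-3))/(66*27 - 1*277) = -1816*(-1/1932) + (25 + 9)/(1782 - 277) = 454/483 + 34/1505 = 99956/103845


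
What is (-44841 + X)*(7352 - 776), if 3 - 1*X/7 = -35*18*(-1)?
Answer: -323736480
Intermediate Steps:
X = -4389 (X = 21 - 7*(-35*18)*(-1) = 21 - (-4410)*(-1) = 21 - 7*630 = 21 - 4410 = -4389)
(-44841 + X)*(7352 - 776) = (-44841 - 4389)*(7352 - 776) = -49230*6576 = -323736480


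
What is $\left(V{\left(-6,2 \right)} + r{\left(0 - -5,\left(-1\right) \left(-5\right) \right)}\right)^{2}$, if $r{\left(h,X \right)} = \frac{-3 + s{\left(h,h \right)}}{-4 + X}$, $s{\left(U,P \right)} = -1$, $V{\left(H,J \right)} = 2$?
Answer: $4$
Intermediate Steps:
$r{\left(h,X \right)} = - \frac{4}{-4 + X}$ ($r{\left(h,X \right)} = \frac{-3 - 1}{-4 + X} = - \frac{4}{-4 + X}$)
$\left(V{\left(-6,2 \right)} + r{\left(0 - -5,\left(-1\right) \left(-5\right) \right)}\right)^{2} = \left(2 - \frac{4}{-4 - -5}\right)^{2} = \left(2 - \frac{4}{-4 + 5}\right)^{2} = \left(2 - \frac{4}{1}\right)^{2} = \left(2 - 4\right)^{2} = \left(-2\right)^{2} = 4$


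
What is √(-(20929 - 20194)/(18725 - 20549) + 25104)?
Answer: √580012126/152 ≈ 158.44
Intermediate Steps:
√(-(20929 - 20194)/(18725 - 20549) + 25104) = √(-735/(-1824) + 25104) = √(-735*(-1)/1824 + 25104) = √(-1*(-245/608) + 25104) = √(245/608 + 25104) = √(15263477/608) = √580012126/152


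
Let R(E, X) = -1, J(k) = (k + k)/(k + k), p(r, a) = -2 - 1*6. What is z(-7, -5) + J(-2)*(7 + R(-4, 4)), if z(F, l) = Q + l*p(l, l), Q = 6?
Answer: 52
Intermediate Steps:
p(r, a) = -8 (p(r, a) = -2 - 6 = -8)
J(k) = 1 (J(k) = (2*k)/((2*k)) = (2*k)*(1/(2*k)) = 1)
z(F, l) = 6 - 8*l (z(F, l) = 6 + l*(-8) = 6 - 8*l)
z(-7, -5) + J(-2)*(7 + R(-4, 4)) = (6 - 8*(-5)) + 1*(7 - 1) = (6 + 40) + 1*6 = 46 + 6 = 52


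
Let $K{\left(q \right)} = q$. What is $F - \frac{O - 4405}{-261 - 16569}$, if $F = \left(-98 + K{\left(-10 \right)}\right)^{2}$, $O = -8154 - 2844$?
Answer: $\frac{196289717}{16830} \approx 11663.0$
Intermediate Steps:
$O = -10998$
$F = 11664$ ($F = \left(-98 - 10\right)^{2} = \left(-108\right)^{2} = 11664$)
$F - \frac{O - 4405}{-261 - 16569} = 11664 - \frac{-10998 - 4405}{-261 - 16569} = 11664 - - \frac{15403}{-16830} = 11664 - \left(-15403\right) \left(- \frac{1}{16830}\right) = 11664 - \frac{15403}{16830} = \frac{196289717}{16830}$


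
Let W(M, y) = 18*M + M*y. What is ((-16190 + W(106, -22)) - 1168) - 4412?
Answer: -22194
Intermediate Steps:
((-16190 + W(106, -22)) - 1168) - 4412 = ((-16190 + 106*(18 - 22)) - 1168) - 4412 = ((-16190 + 106*(-4)) - 1168) - 4412 = ((-16190 - 424) - 1168) - 4412 = (-16614 - 1168) - 4412 = -17782 - 4412 = -22194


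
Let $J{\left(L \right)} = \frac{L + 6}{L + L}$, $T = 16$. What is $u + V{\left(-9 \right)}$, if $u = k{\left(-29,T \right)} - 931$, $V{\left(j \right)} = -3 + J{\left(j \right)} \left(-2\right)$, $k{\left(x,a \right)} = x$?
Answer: $- \frac{2890}{3} \approx -963.33$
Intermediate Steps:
$J{\left(L \right)} = \frac{6 + L}{2 L}$
$V{\left(j \right)} = -3 - \frac{6 + j}{j}$ ($V{\left(j \right)} = -3 + \frac{6 + j}{2 j} \left(-2\right) = -3 - \frac{6 + j}{j}$)
$u = -960$ ($u = -29 - 931 = -960$)
$u + V{\left(-9 \right)} = -960 - \left(4 + \frac{6}{-9}\right) = -960 - \frac{10}{3} = - \frac{2890}{3}$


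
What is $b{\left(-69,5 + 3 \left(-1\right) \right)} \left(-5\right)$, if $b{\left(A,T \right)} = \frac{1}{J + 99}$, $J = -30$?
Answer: $- \frac{5}{69} \approx -0.072464$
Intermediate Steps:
$b{\left(A,T \right)} = \frac{1}{69}$ ($b{\left(A,T \right)} = \frac{1}{-30 + 99} = \frac{1}{69}$)
$b{\left(-69,5 + 3 \left(-1\right) \right)} \left(-5\right) = \frac{1}{69} \left(-5\right) = - \frac{5}{69}$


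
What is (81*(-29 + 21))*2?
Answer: -1296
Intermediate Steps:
(81*(-29 + 21))*2 = (81*(-8))*2 = -648*2 = -1296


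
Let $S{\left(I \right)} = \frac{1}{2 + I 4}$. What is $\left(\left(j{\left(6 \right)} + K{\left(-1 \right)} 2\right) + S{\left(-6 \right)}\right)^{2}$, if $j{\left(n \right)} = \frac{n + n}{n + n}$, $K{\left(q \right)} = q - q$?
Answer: $\frac{441}{484} \approx 0.91116$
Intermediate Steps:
$K{\left(q \right)} = 0$
$S{\left(I \right)} = \frac{1}{2 + 4 I}$
$j{\left(n \right)} = 1$ ($j{\left(n \right)} = \frac{2 n}{2 n} = 2 n \frac{1}{2 n} = 1$)
$\left(\left(j{\left(6 \right)} + K{\left(-1 \right)} 2\right) + S{\left(-6 \right)}\right)^{2} = \left(\left(1 + 0 \cdot 2\right) + \frac{1}{2 \left(1 + 2 \left(-6\right)\right)}\right)^{2} = \left(\left(1 + 0\right) + \frac{1}{2 \left(1 - 12\right)}\right)^{2} = \left(1 + \frac{1}{2 \left(-11\right)}\right)^{2} = \left(1 + \frac{1}{2} \left(- \frac{1}{11}\right)\right)^{2} = \left(1 - \frac{1}{22}\right)^{2} = \left(\frac{21}{22}\right)^{2} = \frac{441}{484}$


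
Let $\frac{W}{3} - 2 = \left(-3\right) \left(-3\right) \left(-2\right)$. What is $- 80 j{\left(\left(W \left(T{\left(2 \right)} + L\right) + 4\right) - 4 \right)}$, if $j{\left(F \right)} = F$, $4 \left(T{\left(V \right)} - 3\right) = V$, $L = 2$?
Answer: $21120$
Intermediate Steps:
$T{\left(V \right)} = 3 + \frac{V}{4}$
$W = -48$ ($W = 6 + 3 \left(-3\right) \left(-3\right) \left(-2\right) = 6 + 3 \cdot 9 \left(-2\right) = 6 + 3 \left(-18\right) = 6 - 54 = -48$)
$- 80 j{\left(\left(W \left(T{\left(2 \right)} + L\right) + 4\right) - 4 \right)} = - 80 \left(\left(- 48 \left(\left(3 + \frac{1}{4} \cdot 2\right) + 2\right) + 4\right) - 4\right) = - 80 \left(\left(- 48 \left(\left(3 + \frac{1}{2}\right) + 2\right) + 4\right) - 4\right) = - 80 \left(\left(- 48 \left(\frac{7}{2} + 2\right) + 4\right) - 4\right) = - 80 \left(\left(\left(-48\right) \frac{11}{2} + 4\right) - 4\right) = - 80 \left(\left(-264 + 4\right) - 4\right) = - 80 \left(-260 - 4\right) = \left(-80\right) \left(-264\right) = 21120$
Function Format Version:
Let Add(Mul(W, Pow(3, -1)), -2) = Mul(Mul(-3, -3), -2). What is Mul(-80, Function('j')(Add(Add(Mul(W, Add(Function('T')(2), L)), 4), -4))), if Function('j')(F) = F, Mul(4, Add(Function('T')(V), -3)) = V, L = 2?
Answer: 21120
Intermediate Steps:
Function('T')(V) = Add(3, Mul(Rational(1, 4), V))
W = -48 (W = Add(6, Mul(3, Mul(Mul(-3, -3), -2))) = Add(6, Mul(3, Mul(9, -2))) = Add(6, Mul(3, -18)) = Add(6, -54) = -48)
Mul(-80, Function('j')(Add(Add(Mul(W, Add(Function('T')(2), L)), 4), -4))) = Mul(-80, Add(Add(Mul(-48, Add(Add(3, Mul(Rational(1, 4), 2)), 2)), 4), -4)) = Mul(-80, Add(Add(Mul(-48, Add(Add(3, Rational(1, 2)), 2)), 4), -4)) = Mul(-80, Add(Add(Mul(-48, Add(Rational(7, 2), 2)), 4), -4)) = Mul(-80, Add(Add(Mul(-48, Rational(11, 2)), 4), -4)) = Mul(-80, Add(Add(-264, 4), -4)) = Mul(-80, Add(-260, -4)) = Mul(-80, -264) = 21120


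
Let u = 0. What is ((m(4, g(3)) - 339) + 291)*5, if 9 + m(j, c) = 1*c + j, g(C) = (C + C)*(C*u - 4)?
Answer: -385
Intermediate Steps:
g(C) = -8*C (g(C) = (C + C)*(C*0 - 4) = (2*C)*(0 - 4) = (2*C)*(-4) = -8*C)
m(j, c) = -9 + c + j (m(j, c) = -9 + (1*c + j) = -9 + (c + j) = -9 + c + j)
((m(4, g(3)) - 339) + 291)*5 = (((-9 - 8*3 + 4) - 339) + 291)*5 = (((-9 - 24 + 4) - 339) + 291)*5 = ((-29 - 339) + 291)*5 = (-368 + 291)*5 = -77*5 = -385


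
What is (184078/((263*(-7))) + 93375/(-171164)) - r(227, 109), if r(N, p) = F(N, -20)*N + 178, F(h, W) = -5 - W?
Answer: -23688347691/6430876 ≈ -3683.5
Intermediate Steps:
r(N, p) = 178 + 15*N (r(N, p) = (-5 - 1*(-20))*N + 178 = (-5 + 20)*N + 178 = 15*N + 178 = 178 + 15*N)
(184078/((263*(-7))) + 93375/(-171164)) - r(227, 109) = (184078/((263*(-7))) + 93375/(-171164)) - (178 + 15*227) = (184078/(-1841) + 93375*(-1/171164)) - (178 + 3405) = (184078*(-1/1841) - 93375/171164) - 1*3583 = (-184078/1841 - 93375/171164) - 3583 = -646518983/6430876 - 3583 = -23688347691/6430876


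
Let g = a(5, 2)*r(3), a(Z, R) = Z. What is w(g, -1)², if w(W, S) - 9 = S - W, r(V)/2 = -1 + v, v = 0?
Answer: 324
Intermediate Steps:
r(V) = -2 (r(V) = 2*(-1 + 0) = 2*(-1) = -2)
g = -10 (g = 5*(-2) = -10)
w(W, S) = 9 + S - W (w(W, S) = 9 + (S - W) = 9 + S - W)
w(g, -1)² = (9 - 1 - 1*(-10))² = (9 - 1 + 10)² = 18² = 324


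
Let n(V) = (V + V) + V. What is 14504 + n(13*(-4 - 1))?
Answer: 14309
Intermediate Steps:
n(V) = 3*V (n(V) = 2*V + V = 3*V)
14504 + n(13*(-4 - 1)) = 14504 + 3*(13*(-4 - 1)) = 14504 + 3*(13*(-5)) = 14504 + 3*(-65) = 14504 - 195 = 14309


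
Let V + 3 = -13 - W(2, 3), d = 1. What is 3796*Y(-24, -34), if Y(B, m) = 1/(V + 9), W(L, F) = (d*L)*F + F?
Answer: -949/4 ≈ -237.25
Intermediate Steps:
W(L, F) = F + F*L (W(L, F) = (1*L)*F + F = L*F + F = F*L + F = F + F*L)
V = -25 (V = -3 + (-13 - 3*(1 + 2)) = -3 + (-13 - 3*3) = -3 + (-13 - 1*9) = -3 + (-13 - 9) = -3 - 22 = -25)
Y(B, m) = -1/16 (Y(B, m) = 1/(-25 + 9) = 1/(-16) = -1/16)
3796*Y(-24, -34) = 3796*(-1/16) = -949/4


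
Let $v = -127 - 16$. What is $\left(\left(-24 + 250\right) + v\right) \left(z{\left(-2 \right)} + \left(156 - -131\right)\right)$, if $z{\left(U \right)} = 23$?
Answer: $25730$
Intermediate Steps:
$v = -143$ ($v = -127 - 16 = -143$)
$\left(\left(-24 + 250\right) + v\right) \left(z{\left(-2 \right)} + \left(156 - -131\right)\right) = \left(\left(-24 + 250\right) - 143\right) \left(23 + \left(156 - -131\right)\right) = \left(226 - 143\right) \left(23 + \left(156 + 131\right)\right) = 83 \left(23 + 287\right) = 83 \cdot 310 = 25730$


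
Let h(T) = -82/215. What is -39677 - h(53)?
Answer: -8530473/215 ≈ -39677.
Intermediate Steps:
h(T) = -82/215 (h(T) = -82*1/215 = -82/215)
-39677 - h(53) = -39677 - 1*(-82/215) = -39677 + 82/215 = -8530473/215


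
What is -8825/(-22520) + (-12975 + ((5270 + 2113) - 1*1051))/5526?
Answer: -10083341/12444552 ≈ -0.81026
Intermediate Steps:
-8825/(-22520) + (-12975 + ((5270 + 2113) - 1*1051))/5526 = -8825*(-1/22520) + (-12975 + (7383 - 1051))*(1/5526) = 1765/4504 + (-12975 + 6332)*(1/5526) = 1765/4504 - 6643*1/5526 = 1765/4504 - 6643/5526 = -10083341/12444552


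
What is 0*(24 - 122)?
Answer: 0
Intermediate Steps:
0*(24 - 122) = 0*(-98) = 0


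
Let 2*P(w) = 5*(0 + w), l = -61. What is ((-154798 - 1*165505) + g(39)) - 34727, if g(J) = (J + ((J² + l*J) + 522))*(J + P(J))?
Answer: -791141/2 ≈ -3.9557e+5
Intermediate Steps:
P(w) = 5*w/2 (P(w) = (5*(0 + w))/2 = (5*w)/2 = 5*w/2)
g(J) = 7*J*(522 + J² - 60*J)/2 (g(J) = (J + ((J² - 61*J) + 522))*(J + 5*J/2) = (J + (522 + J² - 61*J))*(7*J/2) = (522 + J² - 60*J)*(7*J/2) = 7*J*(522 + J² - 60*J)/2)
((-154798 - 1*165505) + g(39)) - 34727 = ((-154798 - 1*165505) + (7/2)*39*(522 + 39² - 60*39)) - 34727 = ((-154798 - 165505) + (7/2)*39*(522 + 1521 - 2340)) - 34727 = (-320303 + (7/2)*39*(-297)) - 34727 = (-320303 - 81081/2) - 34727 = -721687/2 - 34727 = -791141/2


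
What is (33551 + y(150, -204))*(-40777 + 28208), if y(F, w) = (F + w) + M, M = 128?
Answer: -422632625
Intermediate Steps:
y(F, w) = 128 + F + w (y(F, w) = (F + w) + 128 = 128 + F + w)
(33551 + y(150, -204))*(-40777 + 28208) = (33551 + (128 + 150 - 204))*(-40777 + 28208) = (33551 + 74)*(-12569) = 33625*(-12569) = -422632625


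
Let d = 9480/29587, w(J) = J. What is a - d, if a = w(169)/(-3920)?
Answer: -42161803/115981040 ≈ -0.36352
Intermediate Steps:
d = 9480/29587 (d = 9480*(1/29587) = 9480/29587 ≈ 0.32041)
a = -169/3920 (a = 169/(-3920) = 169*(-1/3920) = -169/3920 ≈ -0.043112)
a - d = -169/3920 - 1*9480/29587 = -169/3920 - 9480/29587 = -42161803/115981040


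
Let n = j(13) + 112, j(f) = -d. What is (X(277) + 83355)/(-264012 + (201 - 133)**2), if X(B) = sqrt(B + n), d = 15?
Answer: -83355/259388 - sqrt(374)/259388 ≈ -0.32143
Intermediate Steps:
j(f) = -15 (j(f) = -1*15 = -15)
n = 97 (n = -15 + 112 = 97)
X(B) = sqrt(97 + B) (X(B) = sqrt(B + 97) = sqrt(97 + B))
(X(277) + 83355)/(-264012 + (201 - 133)**2) = (sqrt(97 + 277) + 83355)/(-264012 + (201 - 133)**2) = (sqrt(374) + 83355)/(-264012 + 68**2) = (83355 + sqrt(374))/(-264012 + 4624) = (83355 + sqrt(374))/(-259388) = (83355 + sqrt(374))*(-1/259388) = -83355/259388 - sqrt(374)/259388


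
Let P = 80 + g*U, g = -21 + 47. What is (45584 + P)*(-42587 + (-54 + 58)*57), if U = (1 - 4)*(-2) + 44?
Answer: -1989348076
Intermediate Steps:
g = 26
U = 50 (U = -3*(-2) + 44 = 6 + 44 = 50)
P = 1380 (P = 80 + 26*50 = 80 + 1300 = 1380)
(45584 + P)*(-42587 + (-54 + 58)*57) = (45584 + 1380)*(-42587 + (-54 + 58)*57) = 46964*(-42587 + 4*57) = 46964*(-42587 + 228) = 46964*(-42359) = -1989348076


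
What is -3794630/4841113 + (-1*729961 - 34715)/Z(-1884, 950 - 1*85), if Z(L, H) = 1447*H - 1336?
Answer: -2815460303786/2017645188349 ≈ -1.3954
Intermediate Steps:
Z(L, H) = -1336 + 1447*H
-3794630/4841113 + (-1*729961 - 34715)/Z(-1884, 950 - 1*85) = -3794630/4841113 + (-1*729961 - 34715)/(-1336 + 1447*(950 - 1*85)) = -3794630*1/4841113 + (-729961 - 34715)/(-1336 + 1447*(950 - 85)) = -3794630/4841113 - 764676/(-1336 + 1447*865) = -3794630/4841113 - 764676/(-1336 + 1251655) = -3794630/4841113 - 764676/1250319 = -3794630/4841113 - 764676*1/1250319 = -3794630/4841113 - 254892/416773 = -2815460303786/2017645188349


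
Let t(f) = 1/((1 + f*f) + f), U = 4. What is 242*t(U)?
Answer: 242/21 ≈ 11.524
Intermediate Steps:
t(f) = 1/(1 + f + f²) (t(f) = 1/((1 + f²) + f) = 1/(1 + f + f²))
242*t(U) = 242/(1 + 4 + 4²) = 242/(1 + 4 + 16) = 242/21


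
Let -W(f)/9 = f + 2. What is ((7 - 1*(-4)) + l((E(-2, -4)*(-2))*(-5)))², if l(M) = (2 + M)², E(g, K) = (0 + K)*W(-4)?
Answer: 265776336225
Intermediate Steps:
W(f) = -18 - 9*f (W(f) = -9*(f + 2) = -9*(2 + f) = -18 - 9*f)
E(g, K) = 18*K (E(g, K) = (0 + K)*(-18 - 9*(-4)) = K*(-18 + 36) = K*18 = 18*K)
((7 - 1*(-4)) + l((E(-2, -4)*(-2))*(-5)))² = ((7 - 1*(-4)) + (2 + ((18*(-4))*(-2))*(-5))²)² = ((7 + 4) + (2 - 72*(-2)*(-5))²)² = (11 + (2 + 144*(-5))²)² = (11 + (2 - 720)²)² = (11 + (-718)²)² = (11 + 515524)² = 515535² = 265776336225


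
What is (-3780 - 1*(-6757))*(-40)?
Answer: -119080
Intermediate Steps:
(-3780 - 1*(-6757))*(-40) = (-3780 + 6757)*(-40) = 2977*(-40) = -119080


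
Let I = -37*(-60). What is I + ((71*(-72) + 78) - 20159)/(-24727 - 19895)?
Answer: 99086033/44622 ≈ 2220.6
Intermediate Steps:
I = 2220
I + ((71*(-72) + 78) - 20159)/(-24727 - 19895) = 2220 + ((71*(-72) + 78) - 20159)/(-24727 - 19895) = 2220 + ((-5112 + 78) - 20159)/(-44622) = 2220 + (-5034 - 20159)*(-1/44622) = 2220 - 25193*(-1/44622) = 2220 + 25193/44622 = 99086033/44622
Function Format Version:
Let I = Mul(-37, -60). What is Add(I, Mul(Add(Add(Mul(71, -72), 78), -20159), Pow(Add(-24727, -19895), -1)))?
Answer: Rational(99086033, 44622) ≈ 2220.6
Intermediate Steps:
I = 2220
Add(I, Mul(Add(Add(Mul(71, -72), 78), -20159), Pow(Add(-24727, -19895), -1))) = Add(2220, Mul(Add(Add(Mul(71, -72), 78), -20159), Pow(Add(-24727, -19895), -1))) = Add(2220, Mul(Add(Add(-5112, 78), -20159), Pow(-44622, -1))) = Add(2220, Mul(Add(-5034, -20159), Rational(-1, 44622))) = Add(2220, Mul(-25193, Rational(-1, 44622))) = Add(2220, Rational(25193, 44622)) = Rational(99086033, 44622)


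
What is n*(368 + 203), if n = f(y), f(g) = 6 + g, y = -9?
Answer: -1713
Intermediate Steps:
n = -3 (n = 6 - 9 = -3)
n*(368 + 203) = -3*(368 + 203) = -3*571 = -1713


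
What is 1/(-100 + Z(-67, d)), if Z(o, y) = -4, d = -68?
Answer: -1/104 ≈ -0.0096154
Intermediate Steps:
1/(-100 + Z(-67, d)) = 1/(-100 - 4) = 1/(-104) = -1/104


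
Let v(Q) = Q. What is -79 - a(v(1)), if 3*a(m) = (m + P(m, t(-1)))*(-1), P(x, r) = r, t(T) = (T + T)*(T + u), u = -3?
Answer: -76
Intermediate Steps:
t(T) = 2*T*(-3 + T) (t(T) = (T + T)*(T - 3) = (2*T)*(-3 + T) = 2*T*(-3 + T))
a(m) = -8/3 - m/3 (a(m) = ((m + 2*(-1)*(-3 - 1))*(-1))/3 = ((m + 2*(-1)*(-4))*(-1))/3 = ((m + 8)*(-1))/3 = ((8 + m)*(-1))/3 = (-8 - m)/3 = -8/3 - m/3)
-79 - a(v(1)) = -79 - (-8/3 - 1/3*1) = -79 - (-8/3 - 1/3) = -79 - 1*(-3) = -79 + 3 = -76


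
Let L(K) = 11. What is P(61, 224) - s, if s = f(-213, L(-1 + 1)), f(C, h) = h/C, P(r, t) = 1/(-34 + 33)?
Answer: -202/213 ≈ -0.94836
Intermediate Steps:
P(r, t) = -1 (P(r, t) = 1/(-1) = -1)
s = -11/213 (s = 11/(-213) = 11*(-1/213) = -11/213 ≈ -0.051643)
P(61, 224) - s = -1 - 1*(-11/213) = -1 + 11/213 = -202/213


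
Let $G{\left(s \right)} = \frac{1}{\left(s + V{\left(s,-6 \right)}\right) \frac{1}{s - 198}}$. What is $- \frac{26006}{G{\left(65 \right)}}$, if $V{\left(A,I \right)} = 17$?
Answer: $\frac{2132492}{133} \approx 16034.0$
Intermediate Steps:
$G{\left(s \right)} = \frac{-198 + s}{17 + s}$ ($G{\left(s \right)} = \frac{1}{\left(s + 17\right) \frac{1}{s - 198}} = \frac{1}{\left(17 + s\right) \frac{1}{-198 + s}} = \frac{1}{\frac{1}{-198 + s} \left(17 + s\right)} = \frac{-198 + s}{17 + s}$)
$- \frac{26006}{G{\left(65 \right)}} = - \frac{26006}{\frac{1}{17 + 65} \left(-198 + 65\right)} = - \frac{26006}{\frac{1}{82} \left(-133\right)} = - \frac{26006}{- \frac{133}{82}} = \left(-26006\right) \left(- \frac{82}{133}\right) = \frac{2132492}{133}$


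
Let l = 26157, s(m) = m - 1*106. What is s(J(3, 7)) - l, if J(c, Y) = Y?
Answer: -26256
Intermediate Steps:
s(m) = -106 + m (s(m) = m - 106 = -106 + m)
s(J(3, 7)) - l = (-106 + 7) - 1*26157 = -99 - 26157 = -26256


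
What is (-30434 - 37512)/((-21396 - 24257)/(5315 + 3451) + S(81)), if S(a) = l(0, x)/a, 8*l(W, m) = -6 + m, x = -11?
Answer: 21442126896/1651787 ≈ 12981.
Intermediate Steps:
l(W, m) = -¾ + m/8 (l(W, m) = (-6 + m)/8 = -¾ + m/8)
S(a) = -17/(8*a) (S(a) = (-¾ + (⅛)*(-11))/a = (-¾ - 11/8)/a = -17/(8*a))
(-30434 - 37512)/((-21396 - 24257)/(5315 + 3451) + S(81)) = (-30434 - 37512)/((-21396 - 24257)/(5315 + 3451) - 17/8/81) = -67946/(-45653/8766 - 17/8*1/81) = -67946/(-45653*1/8766 - 17/648) = -67946/(-45653/8766 - 17/648) = -67946/(-1651787/315576) = -67946*(-315576/1651787) = 21442126896/1651787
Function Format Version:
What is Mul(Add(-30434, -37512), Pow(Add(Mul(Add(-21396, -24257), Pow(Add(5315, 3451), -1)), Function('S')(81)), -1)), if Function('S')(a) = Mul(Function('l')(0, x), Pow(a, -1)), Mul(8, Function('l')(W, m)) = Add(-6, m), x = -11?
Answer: Rational(21442126896, 1651787) ≈ 12981.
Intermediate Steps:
Function('l')(W, m) = Add(Rational(-3, 4), Mul(Rational(1, 8), m)) (Function('l')(W, m) = Mul(Rational(1, 8), Add(-6, m)) = Add(Rational(-3, 4), Mul(Rational(1, 8), m)))
Function('S')(a) = Mul(Rational(-17, 8), Pow(a, -1)) (Function('S')(a) = Mul(Add(Rational(-3, 4), Mul(Rational(1, 8), -11)), Pow(a, -1)) = Mul(Add(Rational(-3, 4), Rational(-11, 8)), Pow(a, -1)) = Mul(Rational(-17, 8), Pow(a, -1)))
Mul(Add(-30434, -37512), Pow(Add(Mul(Add(-21396, -24257), Pow(Add(5315, 3451), -1)), Function('S')(81)), -1)) = Mul(Add(-30434, -37512), Pow(Add(Mul(Add(-21396, -24257), Pow(Add(5315, 3451), -1)), Mul(Rational(-17, 8), Pow(81, -1))), -1)) = Mul(-67946, Pow(Add(Mul(-45653, Pow(8766, -1)), Mul(Rational(-17, 8), Rational(1, 81))), -1)) = Mul(-67946, Pow(Add(Mul(-45653, Rational(1, 8766)), Rational(-17, 648)), -1)) = Mul(-67946, Pow(Add(Rational(-45653, 8766), Rational(-17, 648)), -1)) = Mul(-67946, Pow(Rational(-1651787, 315576), -1)) = Mul(-67946, Rational(-315576, 1651787)) = Rational(21442126896, 1651787)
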